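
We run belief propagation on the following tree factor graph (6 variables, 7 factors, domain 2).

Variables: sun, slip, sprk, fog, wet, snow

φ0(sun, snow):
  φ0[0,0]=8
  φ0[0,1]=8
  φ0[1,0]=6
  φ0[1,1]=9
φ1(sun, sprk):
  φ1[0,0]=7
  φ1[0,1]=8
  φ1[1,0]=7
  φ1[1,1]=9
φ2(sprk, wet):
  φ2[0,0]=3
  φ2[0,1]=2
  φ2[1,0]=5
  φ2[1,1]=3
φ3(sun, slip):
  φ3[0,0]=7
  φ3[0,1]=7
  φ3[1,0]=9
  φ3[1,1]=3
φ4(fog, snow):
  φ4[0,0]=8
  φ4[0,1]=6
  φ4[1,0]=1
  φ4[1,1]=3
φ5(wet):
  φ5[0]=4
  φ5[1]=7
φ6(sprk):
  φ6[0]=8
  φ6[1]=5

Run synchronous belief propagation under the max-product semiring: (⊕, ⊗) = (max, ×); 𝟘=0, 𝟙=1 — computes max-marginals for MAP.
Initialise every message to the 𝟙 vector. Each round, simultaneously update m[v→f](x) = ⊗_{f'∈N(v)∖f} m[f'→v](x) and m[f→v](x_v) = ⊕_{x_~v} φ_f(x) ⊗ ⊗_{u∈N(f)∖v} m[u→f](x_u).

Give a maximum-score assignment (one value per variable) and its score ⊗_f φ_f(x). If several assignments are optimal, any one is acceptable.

assignment: (sun=1, slip=0, sprk=1, fog=0, wet=1, snow=1); score = 459270

init: all messages = 𝟙 over 2 values
r1 m[φ0→sun] = [8, 9]
r1 m[φ0→snow] = [8, 9]
r1 m[φ1→sun] = [8, 9]
r1 m[φ1→sprk] = [7, 9]
r1 m[φ2→sprk] = [3, 5]
r1 m[φ2→wet] = [5, 3]
r1 m[φ3→sun] = [7, 9]
r1 m[φ3→slip] = [9, 7]
r1 m[φ4→fog] = [8, 3]
r1 m[φ4→snow] = [8, 6]
r1 m[φ5→wet] = [4, 7]
r1 m[φ6→sprk] = [8, 5]
r1 m[sun→φ0] = [1, 1]
r1 m[sun→φ1] = [1, 1]
r1 m[sun→φ3] = [1, 1]
r1 m[slip→φ3] = [1, 1]
r1 m[sprk→φ1] = [1, 1]
r1 m[sprk→φ2] = [1, 1]
r1 m[sprk→φ6] = [1, 1]
r1 m[fog→φ4] = [1, 1]
r1 m[wet→φ2] = [1, 1]
r1 m[wet→φ5] = [1, 1]
r1 m[snow→φ0] = [1, 1]
r1 m[snow→φ4] = [1, 1]
r2 m[φ0→sun] = [8, 9]
r2 m[φ0→snow] = [8, 9]
r2 m[φ1→sun] = [8, 9]
r2 m[φ1→sprk] = [7, 9]
r2 m[φ2→sprk] = [3, 5]
r2 m[φ2→wet] = [5, 3]
r2 m[φ3→sun] = [7, 9]
r2 m[φ3→slip] = [9, 7]
r2 m[φ4→fog] = [8, 3]
r2 m[φ4→snow] = [8, 6]
r2 m[φ5→wet] = [4, 7]
r2 m[φ6→sprk] = [8, 5]
r2 m[sun→φ0] = [56, 81]
r2 m[sun→φ1] = [56, 81]
r2 m[sun→φ3] = [64, 81]
r2 m[slip→φ3] = [1, 1]
r2 m[sprk→φ1] = [24, 25]
r2 m[sprk→φ2] = [56, 45]
r2 m[sprk→φ6] = [21, 45]
r2 m[fog→φ4] = [1, 1]
r2 m[wet→φ2] = [4, 7]
r2 m[wet→φ5] = [5, 3]
r2 m[snow→φ0] = [8, 6]
r2 m[snow→φ4] = [8, 9]
r3 m[φ0→sun] = [64, 54]
r3 m[φ0→snow] = [486, 729]
r3 m[φ1→sun] = [200, 225]
r3 m[φ1→sprk] = [567, 729]
r3 m[φ2→sprk] = [14, 21]
r3 m[φ2→wet] = [225, 135]
r3 m[φ3→sun] = [7, 9]
r3 m[φ3→slip] = [729, 448]
r3 m[φ4→fog] = [64, 27]
r3 m[φ4→snow] = [8, 6]
r3 m[φ5→wet] = [4, 7]
r3 m[φ6→sprk] = [8, 5]
r3 m[sun→φ0] = [56, 81]
r3 m[sun→φ1] = [56, 81]
r3 m[sun→φ3] = [64, 81]
r3 m[slip→φ3] = [1, 1]
r3 m[sprk→φ1] = [24, 25]
r3 m[sprk→φ2] = [56, 45]
r3 m[sprk→φ6] = [21, 45]
r3 m[fog→φ4] = [1, 1]
r3 m[wet→φ2] = [4, 7]
r3 m[wet→φ5] = [5, 3]
r3 m[snow→φ0] = [8, 6]
r3 m[snow→φ4] = [8, 9]
r4 m[φ0→sun] = [64, 54]
r4 m[φ0→snow] = [486, 729]
r4 m[φ1→sun] = [200, 225]
r4 m[φ1→sprk] = [567, 729]
r4 m[φ2→sprk] = [14, 21]
r4 m[φ2→wet] = [225, 135]
r4 m[φ3→sun] = [7, 9]
r4 m[φ3→slip] = [729, 448]
r4 m[φ4→fog] = [64, 27]
r4 m[φ4→snow] = [8, 6]
r4 m[φ5→wet] = [4, 7]
r4 m[φ6→sprk] = [8, 5]
r4 m[sun→φ0] = [1400, 2025]
r4 m[sun→φ1] = [448, 486]
r4 m[sun→φ3] = [12800, 12150]
r4 m[slip→φ3] = [1, 1]
r4 m[sprk→φ1] = [112, 105]
r4 m[sprk→φ2] = [4536, 3645]
r4 m[sprk→φ6] = [7938, 15309]
r4 m[fog→φ4] = [1, 1]
r4 m[wet→φ2] = [4, 7]
r4 m[wet→φ5] = [225, 135]
r4 m[snow→φ0] = [8, 6]
r4 m[snow→φ4] = [486, 729]
r5 m[φ0→sun] = [64, 54]
r5 m[φ0→snow] = [12150, 18225]
r5 m[φ1→sun] = [840, 945]
r5 m[φ1→sprk] = [3402, 4374]
r5 m[φ2→sprk] = [14, 21]
r5 m[φ2→wet] = [18225, 10935]
r5 m[φ3→sun] = [7, 9]
r5 m[φ3→slip] = [109350, 89600]
r5 m[φ4→fog] = [4374, 2187]
r5 m[φ4→snow] = [8, 6]
r5 m[φ5→wet] = [4, 7]
r5 m[φ6→sprk] = [8, 5]
r5 m[sun→φ0] = [1400, 2025]
r5 m[sun→φ1] = [448, 486]
r5 m[sun→φ3] = [12800, 12150]
r5 m[slip→φ3] = [1, 1]
r5 m[sprk→φ1] = [112, 105]
r5 m[sprk→φ2] = [4536, 3645]
r5 m[sprk→φ6] = [7938, 15309]
r5 m[fog→φ4] = [1, 1]
r5 m[wet→φ2] = [4, 7]
r5 m[wet→φ5] = [225, 135]
r5 m[snow→φ0] = [8, 6]
r5 m[snow→φ4] = [486, 729]
r6 m[φ0→sun] = [64, 54]
r6 m[φ0→snow] = [12150, 18225]
r6 m[φ1→sun] = [840, 945]
r6 m[φ1→sprk] = [3402, 4374]
r6 m[φ2→sprk] = [14, 21]
r6 m[φ2→wet] = [18225, 10935]
r6 m[φ3→sun] = [7, 9]
r6 m[φ3→slip] = [109350, 89600]
r6 m[φ4→fog] = [4374, 2187]
r6 m[φ4→snow] = [8, 6]
r6 m[φ5→wet] = [4, 7]
r6 m[φ6→sprk] = [8, 5]
r6 m[sun→φ0] = [5880, 8505]
r6 m[sun→φ1] = [448, 486]
r6 m[sun→φ3] = [53760, 51030]
r6 m[slip→φ3] = [1, 1]
r6 m[sprk→φ1] = [112, 105]
r6 m[sprk→φ2] = [27216, 21870]
r6 m[sprk→φ6] = [47628, 91854]
r6 m[fog→φ4] = [1, 1]
r6 m[wet→φ2] = [4, 7]
r6 m[wet→φ5] = [18225, 10935]
r6 m[snow→φ0] = [8, 6]
r6 m[snow→φ4] = [12150, 18225]
r7 m[φ0→sun] = [64, 54]
r7 m[φ0→snow] = [51030, 76545]
r7 m[φ1→sun] = [840, 945]
r7 m[φ1→sprk] = [3402, 4374]
r7 m[φ2→sprk] = [14, 21]
r7 m[φ2→wet] = [109350, 65610]
r7 m[φ3→sun] = [7, 9]
r7 m[φ3→slip] = [459270, 376320]
r7 m[φ4→fog] = [109350, 54675]
r7 m[φ4→snow] = [8, 6]
r7 m[φ5→wet] = [4, 7]
r7 m[φ6→sprk] = [8, 5]
r7 m[sun→φ0] = [5880, 8505]
r7 m[sun→φ1] = [448, 486]
r7 m[sun→φ3] = [53760, 51030]
r7 m[slip→φ3] = [1, 1]
r7 m[sprk→φ1] = [112, 105]
r7 m[sprk→φ2] = [27216, 21870]
r7 m[sprk→φ6] = [47628, 91854]
r7 m[fog→φ4] = [1, 1]
r7 m[wet→φ2] = [4, 7]
r7 m[wet→φ5] = [18225, 10935]
r7 m[snow→φ0] = [8, 6]
r7 m[snow→φ4] = [12150, 18225]
r8 m[φ0→sun] = [64, 54]
r8 m[φ0→snow] = [51030, 76545]
r8 m[φ1→sun] = [840, 945]
r8 m[φ1→sprk] = [3402, 4374]
r8 m[φ2→sprk] = [14, 21]
r8 m[φ2→wet] = [109350, 65610]
r8 m[φ3→sun] = [7, 9]
r8 m[φ3→slip] = [459270, 376320]
r8 m[φ4→fog] = [109350, 54675]
r8 m[φ4→snow] = [8, 6]
r8 m[φ5→wet] = [4, 7]
r8 m[φ6→sprk] = [8, 5]
r8 m[sun→φ0] = [5880, 8505]
r8 m[sun→φ1] = [448, 486]
r8 m[sun→φ3] = [53760, 51030]
r8 m[slip→φ3] = [1, 1]
r8 m[sprk→φ1] = [112, 105]
r8 m[sprk→φ2] = [27216, 21870]
r8 m[sprk→φ6] = [47628, 91854]
r8 m[fog→φ4] = [1, 1]
r8 m[wet→φ2] = [4, 7]
r8 m[wet→φ5] = [109350, 65610]
r8 m[snow→φ0] = [8, 6]
r8 m[snow→φ4] = [51030, 76545]
r9 m[φ0→sun] = [64, 54]
r9 m[φ0→snow] = [51030, 76545]
r9 m[φ1→sun] = [840, 945]
r9 m[φ1→sprk] = [3402, 4374]
r9 m[φ2→sprk] = [14, 21]
r9 m[φ2→wet] = [109350, 65610]
r9 m[φ3→sun] = [7, 9]
r9 m[φ3→slip] = [459270, 376320]
r9 m[φ4→fog] = [459270, 229635]
r9 m[φ4→snow] = [8, 6]
r9 m[φ5→wet] = [4, 7]
r9 m[φ6→sprk] = [8, 5]
r9 m[sun→φ0] = [5880, 8505]
r9 m[sun→φ1] = [448, 486]
r9 m[sun→φ3] = [53760, 51030]
r9 m[slip→φ3] = [1, 1]
r9 m[sprk→φ1] = [112, 105]
r9 m[sprk→φ2] = [27216, 21870]
r9 m[sprk→φ6] = [47628, 91854]
r9 m[fog→φ4] = [1, 1]
r9 m[wet→φ2] = [4, 7]
r9 m[wet→φ5] = [109350, 65610]
r9 m[snow→φ0] = [8, 6]
r9 m[snow→φ4] = [51030, 76545]
r10 m[φ0→sun] = [64, 54]
r10 m[φ0→snow] = [51030, 76545]
r10 m[φ1→sun] = [840, 945]
r10 m[φ1→sprk] = [3402, 4374]
r10 m[φ2→sprk] = [14, 21]
r10 m[φ2→wet] = [109350, 65610]
r10 m[φ3→sun] = [7, 9]
r10 m[φ3→slip] = [459270, 376320]
r10 m[φ4→fog] = [459270, 229635]
r10 m[φ4→snow] = [8, 6]
r10 m[φ5→wet] = [4, 7]
r10 m[φ6→sprk] = [8, 5]
r10 m[sun→φ0] = [5880, 8505]
r10 m[sun→φ1] = [448, 486]
r10 m[sun→φ3] = [53760, 51030]
r10 m[slip→φ3] = [1, 1]
r10 m[sprk→φ1] = [112, 105]
r10 m[sprk→φ2] = [27216, 21870]
r10 m[sprk→φ6] = [47628, 91854]
r10 m[fog→φ4] = [1, 1]
r10 m[wet→φ2] = [4, 7]
r10 m[wet→φ5] = [109350, 65610]
r10 m[snow→φ0] = [8, 6]
r10 m[snow→φ4] = [51030, 76545]
fixed point reached at round 10
traceback from sun: (sun=1, slip=0, sprk=1, fog=0, wet=1, snow=1), score=459270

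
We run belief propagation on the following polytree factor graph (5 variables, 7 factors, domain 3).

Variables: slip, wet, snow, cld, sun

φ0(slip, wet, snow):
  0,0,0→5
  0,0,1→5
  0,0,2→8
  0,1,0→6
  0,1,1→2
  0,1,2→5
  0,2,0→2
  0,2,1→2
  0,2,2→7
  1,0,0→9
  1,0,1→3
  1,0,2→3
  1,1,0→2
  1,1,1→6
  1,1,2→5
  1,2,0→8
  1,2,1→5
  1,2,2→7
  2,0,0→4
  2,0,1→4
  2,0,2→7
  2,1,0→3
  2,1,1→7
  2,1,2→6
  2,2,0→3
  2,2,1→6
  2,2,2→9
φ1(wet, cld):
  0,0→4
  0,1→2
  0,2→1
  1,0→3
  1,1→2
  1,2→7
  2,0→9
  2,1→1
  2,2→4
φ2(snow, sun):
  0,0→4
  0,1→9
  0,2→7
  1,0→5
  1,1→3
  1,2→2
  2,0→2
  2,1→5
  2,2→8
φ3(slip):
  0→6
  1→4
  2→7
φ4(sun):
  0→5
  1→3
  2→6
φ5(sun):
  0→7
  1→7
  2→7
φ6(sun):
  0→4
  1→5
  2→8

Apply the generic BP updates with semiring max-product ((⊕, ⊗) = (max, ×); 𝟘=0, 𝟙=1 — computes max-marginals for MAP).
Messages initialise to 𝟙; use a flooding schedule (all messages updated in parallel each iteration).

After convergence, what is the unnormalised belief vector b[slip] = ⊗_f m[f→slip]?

init: all messages = 𝟙 over 3 values
r1 m[φ0→slip] = [8, 9, 9]
r1 m[φ0→wet] = [9, 7, 9]
r1 m[φ0→snow] = [9, 7, 9]
r1 m[φ1→wet] = [4, 7, 9]
r1 m[φ1→cld] = [9, 2, 7]
r1 m[φ2→snow] = [9, 5, 8]
r1 m[φ2→sun] = [5, 9, 8]
r1 m[φ3→slip] = [6, 4, 7]
r1 m[φ4→sun] = [5, 3, 6]
r1 m[φ5→sun] = [7, 7, 7]
r1 m[φ6→sun] = [4, 5, 8]
r1 m[slip→φ0] = [1, 1, 1]
r1 m[slip→φ3] = [1, 1, 1]
r1 m[wet→φ0] = [1, 1, 1]
r1 m[wet→φ1] = [1, 1, 1]
r1 m[snow→φ0] = [1, 1, 1]
r1 m[snow→φ2] = [1, 1, 1]
r1 m[cld→φ1] = [1, 1, 1]
r1 m[sun→φ2] = [1, 1, 1]
r1 m[sun→φ4] = [1, 1, 1]
r1 m[sun→φ5] = [1, 1, 1]
r1 m[sun→φ6] = [1, 1, 1]
r2 m[φ0→slip] = [8, 9, 9]
r2 m[φ0→wet] = [9, 7, 9]
r2 m[φ0→snow] = [9, 7, 9]
r2 m[φ1→wet] = [4, 7, 9]
r2 m[φ1→cld] = [9, 2, 7]
r2 m[φ2→snow] = [9, 5, 8]
r2 m[φ2→sun] = [5, 9, 8]
r2 m[φ3→slip] = [6, 4, 7]
r2 m[φ4→sun] = [5, 3, 6]
r2 m[φ5→sun] = [7, 7, 7]
r2 m[φ6→sun] = [4, 5, 8]
r2 m[slip→φ0] = [6, 4, 7]
r2 m[slip→φ3] = [8, 9, 9]
r2 m[wet→φ0] = [4, 7, 9]
r2 m[wet→φ1] = [9, 7, 9]
r2 m[snow→φ0] = [9, 5, 8]
r2 m[snow→φ2] = [9, 7, 9]
r2 m[cld→φ1] = [1, 1, 1]
r2 m[sun→φ2] = [140, 105, 336]
r2 m[sun→φ4] = [140, 315, 448]
r2 m[sun→φ5] = [100, 135, 384]
r2 m[sun→φ6] = [175, 189, 336]
r3 m[φ0→slip] = [504, 648, 648]
r3 m[φ0→wet] = [392, 336, 504]
r3 m[φ0→snow] = [288, 378, 567]
r3 m[φ1→wet] = [4, 7, 9]
r3 m[φ1→cld] = [81, 18, 49]
r3 m[φ2→snow] = [2352, 700, 2688]
r3 m[φ2→sun] = [36, 81, 72]
r3 m[φ3→slip] = [6, 4, 7]
r3 m[φ4→sun] = [5, 3, 6]
r3 m[φ5→sun] = [7, 7, 7]
r3 m[φ6→sun] = [4, 5, 8]
r3 m[slip→φ0] = [6, 4, 7]
r3 m[slip→φ3] = [8, 9, 9]
r3 m[wet→φ0] = [4, 7, 9]
r3 m[wet→φ1] = [9, 7, 9]
r3 m[snow→φ0] = [9, 5, 8]
r3 m[snow→φ2] = [9, 7, 9]
r3 m[cld→φ1] = [1, 1, 1]
r3 m[sun→φ2] = [140, 105, 336]
r3 m[sun→φ4] = [140, 315, 448]
r3 m[sun→φ5] = [100, 135, 384]
r3 m[sun→φ6] = [175, 189, 336]
r4 m[φ0→slip] = [504, 648, 648]
r4 m[φ0→wet] = [392, 336, 504]
r4 m[φ0→snow] = [288, 378, 567]
r4 m[φ1→wet] = [4, 7, 9]
r4 m[φ1→cld] = [81, 18, 49]
r4 m[φ2→snow] = [2352, 700, 2688]
r4 m[φ2→sun] = [36, 81, 72]
r4 m[φ3→slip] = [6, 4, 7]
r4 m[φ4→sun] = [5, 3, 6]
r4 m[φ5→sun] = [7, 7, 7]
r4 m[φ6→sun] = [4, 5, 8]
r4 m[slip→φ0] = [6, 4, 7]
r4 m[slip→φ3] = [504, 648, 648]
r4 m[wet→φ0] = [4, 7, 9]
r4 m[wet→φ1] = [392, 336, 504]
r4 m[snow→φ0] = [2352, 700, 2688]
r4 m[snow→φ2] = [288, 378, 567]
r4 m[cld→φ1] = [1, 1, 1]
r4 m[sun→φ2] = [140, 105, 336]
r4 m[sun→φ4] = [1008, 2835, 4032]
r4 m[sun→φ5] = [720, 1215, 3456]
r4 m[sun→φ6] = [1260, 1701, 3024]
r5 m[φ0→slip] = [169344, 169344, 217728]
r5 m[φ0→wet] = [131712, 112896, 169344]
r5 m[φ0→snow] = [288, 378, 567]
r5 m[φ1→wet] = [4, 7, 9]
r5 m[φ1→cld] = [4536, 784, 2352]
r5 m[φ2→snow] = [2352, 700, 2688]
r5 m[φ2→sun] = [1890, 2835, 4536]
r5 m[φ3→slip] = [6, 4, 7]
r5 m[φ4→sun] = [5, 3, 6]
r5 m[φ5→sun] = [7, 7, 7]
r5 m[φ6→sun] = [4, 5, 8]
r5 m[slip→φ0] = [6, 4, 7]
r5 m[slip→φ3] = [504, 648, 648]
r5 m[wet→φ0] = [4, 7, 9]
r5 m[wet→φ1] = [392, 336, 504]
r5 m[snow→φ0] = [2352, 700, 2688]
r5 m[snow→φ2] = [288, 378, 567]
r5 m[cld→φ1] = [1, 1, 1]
r5 m[sun→φ2] = [140, 105, 336]
r5 m[sun→φ4] = [1008, 2835, 4032]
r5 m[sun→φ5] = [720, 1215, 3456]
r5 m[sun→φ6] = [1260, 1701, 3024]
r6 m[φ0→slip] = [169344, 169344, 217728]
r6 m[φ0→wet] = [131712, 112896, 169344]
r6 m[φ0→snow] = [288, 378, 567]
r6 m[φ1→wet] = [4, 7, 9]
r6 m[φ1→cld] = [4536, 784, 2352]
r6 m[φ2→snow] = [2352, 700, 2688]
r6 m[φ2→sun] = [1890, 2835, 4536]
r6 m[φ3→slip] = [6, 4, 7]
r6 m[φ4→sun] = [5, 3, 6]
r6 m[φ5→sun] = [7, 7, 7]
r6 m[φ6→sun] = [4, 5, 8]
r6 m[slip→φ0] = [6, 4, 7]
r6 m[slip→φ3] = [169344, 169344, 217728]
r6 m[wet→φ0] = [4, 7, 9]
r6 m[wet→φ1] = [131712, 112896, 169344]
r6 m[snow→φ0] = [2352, 700, 2688]
r6 m[snow→φ2] = [288, 378, 567]
r6 m[cld→φ1] = [1, 1, 1]
r6 m[sun→φ2] = [140, 105, 336]
r6 m[sun→φ4] = [52920, 99225, 254016]
r6 m[sun→φ5] = [37800, 42525, 217728]
r6 m[sun→φ6] = [66150, 59535, 190512]
r7 m[φ0→slip] = [169344, 169344, 217728]
r7 m[φ0→wet] = [131712, 112896, 169344]
r7 m[φ0→snow] = [288, 378, 567]
r7 m[φ1→wet] = [4, 7, 9]
r7 m[φ1→cld] = [1524096, 263424, 790272]
r7 m[φ2→snow] = [2352, 700, 2688]
r7 m[φ2→sun] = [1890, 2835, 4536]
r7 m[φ3→slip] = [6, 4, 7]
r7 m[φ4→sun] = [5, 3, 6]
r7 m[φ5→sun] = [7, 7, 7]
r7 m[φ6→sun] = [4, 5, 8]
r7 m[slip→φ0] = [6, 4, 7]
r7 m[slip→φ3] = [169344, 169344, 217728]
r7 m[wet→φ0] = [4, 7, 9]
r7 m[wet→φ1] = [131712, 112896, 169344]
r7 m[snow→φ0] = [2352, 700, 2688]
r7 m[snow→φ2] = [288, 378, 567]
r7 m[cld→φ1] = [1, 1, 1]
r7 m[sun→φ2] = [140, 105, 336]
r7 m[sun→φ4] = [52920, 99225, 254016]
r7 m[sun→φ5] = [37800, 42525, 217728]
r7 m[sun→φ6] = [66150, 59535, 190512]
r8 m[φ0→slip] = [169344, 169344, 217728]
r8 m[φ0→wet] = [131712, 112896, 169344]
r8 m[φ0→snow] = [288, 378, 567]
r8 m[φ1→wet] = [4, 7, 9]
r8 m[φ1→cld] = [1524096, 263424, 790272]
r8 m[φ2→snow] = [2352, 700, 2688]
r8 m[φ2→sun] = [1890, 2835, 4536]
r8 m[φ3→slip] = [6, 4, 7]
r8 m[φ4→sun] = [5, 3, 6]
r8 m[φ5→sun] = [7, 7, 7]
r8 m[φ6→sun] = [4, 5, 8]
r8 m[slip→φ0] = [6, 4, 7]
r8 m[slip→φ3] = [169344, 169344, 217728]
r8 m[wet→φ0] = [4, 7, 9]
r8 m[wet→φ1] = [131712, 112896, 169344]
r8 m[snow→φ0] = [2352, 700, 2688]
r8 m[snow→φ2] = [288, 378, 567]
r8 m[cld→φ1] = [1, 1, 1]
r8 m[sun→φ2] = [140, 105, 336]
r8 m[sun→φ4] = [52920, 99225, 254016]
r8 m[sun→φ5] = [37800, 42525, 217728]
r8 m[sun→φ6] = [66150, 59535, 190512]
fixed point reached at round 8
b[slip] = ⊗ incoming = [1016064, 677376, 1524096]

b[slip] = [1016064, 677376, 1524096]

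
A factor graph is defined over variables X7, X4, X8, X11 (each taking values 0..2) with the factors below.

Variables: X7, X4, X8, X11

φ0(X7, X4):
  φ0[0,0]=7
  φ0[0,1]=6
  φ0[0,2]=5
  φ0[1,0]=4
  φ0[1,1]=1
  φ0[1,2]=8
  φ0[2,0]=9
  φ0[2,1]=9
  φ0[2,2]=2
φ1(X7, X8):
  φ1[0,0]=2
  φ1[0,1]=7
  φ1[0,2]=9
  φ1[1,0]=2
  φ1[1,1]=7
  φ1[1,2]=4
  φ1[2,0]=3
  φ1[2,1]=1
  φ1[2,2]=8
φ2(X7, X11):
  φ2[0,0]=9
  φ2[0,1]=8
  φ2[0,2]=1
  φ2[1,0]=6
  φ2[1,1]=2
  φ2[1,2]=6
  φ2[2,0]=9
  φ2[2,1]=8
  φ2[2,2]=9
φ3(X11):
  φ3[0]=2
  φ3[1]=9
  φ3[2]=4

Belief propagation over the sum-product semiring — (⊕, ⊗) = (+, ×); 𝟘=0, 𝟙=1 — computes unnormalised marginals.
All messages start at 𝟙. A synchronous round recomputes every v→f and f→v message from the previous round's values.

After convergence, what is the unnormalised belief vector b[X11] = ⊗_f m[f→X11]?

b[X11] = [12180, 43650, 13992]

init: all messages = 𝟙 over 3 values
r1 m[φ0→X7] = [18, 13, 20]
r1 m[φ0→X4] = [20, 16, 15]
r1 m[φ1→X7] = [18, 13, 12]
r1 m[φ1→X8] = [7, 15, 21]
r1 m[φ2→X7] = [18, 14, 26]
r1 m[φ2→X11] = [24, 18, 16]
r1 m[φ3→X11] = [2, 9, 4]
r1 m[X7→φ0] = [1, 1, 1]
r1 m[X7→φ1] = [1, 1, 1]
r1 m[X7→φ2] = [1, 1, 1]
r1 m[X4→φ0] = [1, 1, 1]
r1 m[X8→φ1] = [1, 1, 1]
r1 m[X11→φ2] = [1, 1, 1]
r1 m[X11→φ3] = [1, 1, 1]
r2 m[φ0→X7] = [18, 13, 20]
r2 m[φ0→X4] = [20, 16, 15]
r2 m[φ1→X7] = [18, 13, 12]
r2 m[φ1→X8] = [7, 15, 21]
r2 m[φ2→X7] = [18, 14, 26]
r2 m[φ2→X11] = [24, 18, 16]
r2 m[φ3→X11] = [2, 9, 4]
r2 m[X7→φ0] = [324, 182, 312]
r2 m[X7→φ1] = [324, 182, 520]
r2 m[X7→φ2] = [324, 169, 240]
r2 m[X4→φ0] = [1, 1, 1]
r2 m[X8→φ1] = [1, 1, 1]
r2 m[X11→φ2] = [2, 9, 4]
r2 m[X11→φ3] = [24, 18, 16]
r3 m[φ0→X7] = [18, 13, 20]
r3 m[φ0→X4] = [5804, 4934, 3700]
r3 m[φ1→X7] = [18, 13, 12]
r3 m[φ1→X8] = [2572, 4062, 7804]
r3 m[φ2→X7] = [94, 54, 126]
r3 m[φ2→X11] = [6090, 4850, 3498]
r3 m[φ3→X11] = [2, 9, 4]
r3 m[X7→φ0] = [324, 182, 312]
r3 m[X7→φ1] = [324, 182, 520]
r3 m[X7→φ2] = [324, 169, 240]
r3 m[X4→φ0] = [1, 1, 1]
r3 m[X8→φ1] = [1, 1, 1]
r3 m[X11→φ2] = [2, 9, 4]
r3 m[X11→φ3] = [24, 18, 16]
r4 m[φ0→X7] = [18, 13, 20]
r4 m[φ0→X4] = [5804, 4934, 3700]
r4 m[φ1→X7] = [18, 13, 12]
r4 m[φ1→X8] = [2572, 4062, 7804]
r4 m[φ2→X7] = [94, 54, 126]
r4 m[φ2→X11] = [6090, 4850, 3498]
r4 m[φ3→X11] = [2, 9, 4]
r4 m[X7→φ0] = [1692, 702, 1512]
r4 m[X7→φ1] = [1692, 702, 2520]
r4 m[X7→φ2] = [324, 169, 240]
r4 m[X4→φ0] = [1, 1, 1]
r4 m[X8→φ1] = [1, 1, 1]
r4 m[X11→φ2] = [2, 9, 4]
r4 m[X11→φ3] = [6090, 4850, 3498]
r5 m[φ0→X7] = [18, 13, 20]
r5 m[φ0→X4] = [28260, 24462, 17100]
r5 m[φ1→X7] = [18, 13, 12]
r5 m[φ1→X8] = [12348, 19278, 38196]
r5 m[φ2→X7] = [94, 54, 126]
r5 m[φ2→X11] = [6090, 4850, 3498]
r5 m[φ3→X11] = [2, 9, 4]
r5 m[X7→φ0] = [1692, 702, 1512]
r5 m[X7→φ1] = [1692, 702, 2520]
r5 m[X7→φ2] = [324, 169, 240]
r5 m[X4→φ0] = [1, 1, 1]
r5 m[X8→φ1] = [1, 1, 1]
r5 m[X11→φ2] = [2, 9, 4]
r5 m[X11→φ3] = [6090, 4850, 3498]
r6 m[φ0→X7] = [18, 13, 20]
r6 m[φ0→X4] = [28260, 24462, 17100]
r6 m[φ1→X7] = [18, 13, 12]
r6 m[φ1→X8] = [12348, 19278, 38196]
r6 m[φ2→X7] = [94, 54, 126]
r6 m[φ2→X11] = [6090, 4850, 3498]
r6 m[φ3→X11] = [2, 9, 4]
r6 m[X7→φ0] = [1692, 702, 1512]
r6 m[X7→φ1] = [1692, 702, 2520]
r6 m[X7→φ2] = [324, 169, 240]
r6 m[X4→φ0] = [1, 1, 1]
r6 m[X8→φ1] = [1, 1, 1]
r6 m[X11→φ2] = [2, 9, 4]
r6 m[X11→φ3] = [6090, 4850, 3498]
fixed point reached at round 6
b[X11] = ⊗ incoming = [12180, 43650, 13992]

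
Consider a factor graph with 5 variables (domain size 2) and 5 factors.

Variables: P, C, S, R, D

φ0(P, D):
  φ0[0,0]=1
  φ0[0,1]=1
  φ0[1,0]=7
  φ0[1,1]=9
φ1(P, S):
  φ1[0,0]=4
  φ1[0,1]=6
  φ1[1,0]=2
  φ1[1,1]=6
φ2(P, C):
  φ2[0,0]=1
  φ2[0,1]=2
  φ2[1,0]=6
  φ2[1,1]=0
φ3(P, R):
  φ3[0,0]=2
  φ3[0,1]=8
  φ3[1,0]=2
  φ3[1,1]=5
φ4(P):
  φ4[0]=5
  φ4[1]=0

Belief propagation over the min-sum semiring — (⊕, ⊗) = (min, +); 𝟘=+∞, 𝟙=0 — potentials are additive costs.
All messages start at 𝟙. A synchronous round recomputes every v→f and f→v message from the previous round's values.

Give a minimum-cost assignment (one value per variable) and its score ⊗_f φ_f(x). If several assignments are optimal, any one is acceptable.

init: all messages = 𝟙 over 2 values
r1 m[φ0→P] = [1, 7]
r1 m[φ0→D] = [1, 1]
r1 m[φ1→P] = [4, 2]
r1 m[φ1→S] = [2, 6]
r1 m[φ2→P] = [1, 0]
r1 m[φ2→C] = [1, 0]
r1 m[φ3→P] = [2, 2]
r1 m[φ3→R] = [2, 5]
r1 m[φ4→P] = [5, 0]
r1 m[P→φ0] = [0, 0]
r1 m[P→φ1] = [0, 0]
r1 m[P→φ2] = [0, 0]
r1 m[P→φ3] = [0, 0]
r1 m[P→φ4] = [0, 0]
r1 m[C→φ2] = [0, 0]
r1 m[S→φ1] = [0, 0]
r1 m[R→φ3] = [0, 0]
r1 m[D→φ0] = [0, 0]
r2 m[φ0→P] = [1, 7]
r2 m[φ0→D] = [1, 1]
r2 m[φ1→P] = [4, 2]
r2 m[φ1→S] = [2, 6]
r2 m[φ2→P] = [1, 0]
r2 m[φ2→C] = [1, 0]
r2 m[φ3→P] = [2, 2]
r2 m[φ3→R] = [2, 5]
r2 m[φ4→P] = [5, 0]
r2 m[P→φ0] = [12, 4]
r2 m[P→φ1] = [9, 9]
r2 m[P→φ2] = [12, 11]
r2 m[P→φ3] = [11, 9]
r2 m[P→φ4] = [8, 11]
r2 m[C→φ2] = [0, 0]
r2 m[S→φ1] = [0, 0]
r2 m[R→φ3] = [0, 0]
r2 m[D→φ0] = [0, 0]
r3 m[φ0→P] = [1, 7]
r3 m[φ0→D] = [11, 13]
r3 m[φ1→P] = [4, 2]
r3 m[φ1→S] = [11, 15]
r3 m[φ2→P] = [1, 0]
r3 m[φ2→C] = [13, 11]
r3 m[φ3→P] = [2, 2]
r3 m[φ3→R] = [11, 14]
r3 m[φ4→P] = [5, 0]
r3 m[P→φ0] = [12, 4]
r3 m[P→φ1] = [9, 9]
r3 m[P→φ2] = [12, 11]
r3 m[P→φ3] = [11, 9]
r3 m[P→φ4] = [8, 11]
r3 m[C→φ2] = [0, 0]
r3 m[S→φ1] = [0, 0]
r3 m[R→φ3] = [0, 0]
r3 m[D→φ0] = [0, 0]
r4 m[φ0→P] = [1, 7]
r4 m[φ0→D] = [11, 13]
r4 m[φ1→P] = [4, 2]
r4 m[φ1→S] = [11, 15]
r4 m[φ2→P] = [1, 0]
r4 m[φ2→C] = [13, 11]
r4 m[φ3→P] = [2, 2]
r4 m[φ3→R] = [11, 14]
r4 m[φ4→P] = [5, 0]
r4 m[P→φ0] = [12, 4]
r4 m[P→φ1] = [9, 9]
r4 m[P→φ2] = [12, 11]
r4 m[P→φ3] = [11, 9]
r4 m[P→φ4] = [8, 11]
r4 m[C→φ2] = [0, 0]
r4 m[S→φ1] = [0, 0]
r4 m[R→φ3] = [0, 0]
r4 m[D→φ0] = [0, 0]
fixed point reached at round 4
traceback from P: (P=1, C=1, S=0, R=0, D=0), score=11

assignment: (P=1, C=1, S=0, R=0, D=0); score = 11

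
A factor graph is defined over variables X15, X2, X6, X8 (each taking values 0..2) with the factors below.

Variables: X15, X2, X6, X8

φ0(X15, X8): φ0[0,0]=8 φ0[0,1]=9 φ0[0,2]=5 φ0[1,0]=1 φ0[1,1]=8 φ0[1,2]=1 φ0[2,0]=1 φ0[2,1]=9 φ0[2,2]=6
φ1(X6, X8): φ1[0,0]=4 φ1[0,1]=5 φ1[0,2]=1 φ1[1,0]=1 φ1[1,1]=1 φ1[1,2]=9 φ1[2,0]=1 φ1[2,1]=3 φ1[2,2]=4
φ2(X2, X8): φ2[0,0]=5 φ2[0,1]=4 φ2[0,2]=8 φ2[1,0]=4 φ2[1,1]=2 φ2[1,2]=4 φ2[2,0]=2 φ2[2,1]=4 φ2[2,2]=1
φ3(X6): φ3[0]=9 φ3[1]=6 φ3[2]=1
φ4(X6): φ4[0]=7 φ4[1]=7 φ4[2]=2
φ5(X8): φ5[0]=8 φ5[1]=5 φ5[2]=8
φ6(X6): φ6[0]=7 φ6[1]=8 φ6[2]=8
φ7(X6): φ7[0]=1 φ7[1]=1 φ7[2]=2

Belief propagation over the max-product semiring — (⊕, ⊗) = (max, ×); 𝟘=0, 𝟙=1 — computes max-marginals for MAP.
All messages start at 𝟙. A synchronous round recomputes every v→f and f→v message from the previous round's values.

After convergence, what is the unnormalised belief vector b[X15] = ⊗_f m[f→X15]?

init: all messages = 𝟙 over 3 values
r1 m[φ0→X15] = [9, 8, 9]
r1 m[φ0→X8] = [8, 9, 6]
r1 m[φ1→X6] = [5, 9, 4]
r1 m[φ1→X8] = [4, 5, 9]
r1 m[φ2→X2] = [8, 4, 4]
r1 m[φ2→X8] = [5, 4, 8]
r1 m[φ3→X6] = [9, 6, 1]
r1 m[φ4→X6] = [7, 7, 2]
r1 m[φ5→X8] = [8, 5, 8]
r1 m[φ6→X6] = [7, 8, 8]
r1 m[φ7→X6] = [1, 1, 2]
r1 m[X15→φ0] = [1, 1, 1]
r1 m[X2→φ2] = [1, 1, 1]
r1 m[X6→φ1] = [1, 1, 1]
r1 m[X6→φ3] = [1, 1, 1]
r1 m[X6→φ4] = [1, 1, 1]
r1 m[X6→φ6] = [1, 1, 1]
r1 m[X6→φ7] = [1, 1, 1]
r1 m[X8→φ0] = [1, 1, 1]
r1 m[X8→φ1] = [1, 1, 1]
r1 m[X8→φ2] = [1, 1, 1]
r1 m[X8→φ5] = [1, 1, 1]
r2 m[φ0→X15] = [9, 8, 9]
r2 m[φ0→X8] = [8, 9, 6]
r2 m[φ1→X6] = [5, 9, 4]
r2 m[φ1→X8] = [4, 5, 9]
r2 m[φ2→X2] = [8, 4, 4]
r2 m[φ2→X8] = [5, 4, 8]
r2 m[φ3→X6] = [9, 6, 1]
r2 m[φ4→X6] = [7, 7, 2]
r2 m[φ5→X8] = [8, 5, 8]
r2 m[φ6→X6] = [7, 8, 8]
r2 m[φ7→X6] = [1, 1, 2]
r2 m[X15→φ0] = [1, 1, 1]
r2 m[X2→φ2] = [1, 1, 1]
r2 m[X6→φ1] = [441, 336, 32]
r2 m[X6→φ3] = [245, 504, 128]
r2 m[X6→φ4] = [315, 432, 64]
r2 m[X6→φ6] = [315, 378, 16]
r2 m[X6→φ7] = [2205, 3024, 64]
r2 m[X8→φ0] = [160, 100, 576]
r2 m[X8→φ1] = [320, 180, 384]
r2 m[X8→φ2] = [256, 225, 432]
r2 m[X8→φ5] = [160, 180, 432]
r3 m[φ0→X15] = [2880, 800, 3456]
r3 m[φ0→X8] = [8, 9, 6]
r3 m[φ1→X6] = [1280, 3456, 1536]
r3 m[φ1→X8] = [1764, 2205, 3024]
r3 m[φ2→X2] = [3456, 1728, 900]
r3 m[φ2→X8] = [5, 4, 8]
r3 m[φ3→X6] = [9, 6, 1]
r3 m[φ4→X6] = [7, 7, 2]
r3 m[φ5→X8] = [8, 5, 8]
r3 m[φ6→X6] = [7, 8, 8]
r3 m[φ7→X6] = [1, 1, 2]
r3 m[X15→φ0] = [1, 1, 1]
r3 m[X2→φ2] = [1, 1, 1]
r3 m[X6→φ1] = [441, 336, 32]
r3 m[X6→φ3] = [245, 504, 128]
r3 m[X6→φ4] = [315, 432, 64]
r3 m[X6→φ6] = [315, 378, 16]
r3 m[X6→φ7] = [2205, 3024, 64]
r3 m[X8→φ0] = [160, 100, 576]
r3 m[X8→φ1] = [320, 180, 384]
r3 m[X8→φ2] = [256, 225, 432]
r3 m[X8→φ5] = [160, 180, 432]
r4 m[φ0→X15] = [2880, 800, 3456]
r4 m[φ0→X8] = [8, 9, 6]
r4 m[φ1→X6] = [1280, 3456, 1536]
r4 m[φ1→X8] = [1764, 2205, 3024]
r4 m[φ2→X2] = [3456, 1728, 900]
r4 m[φ2→X8] = [5, 4, 8]
r4 m[φ3→X6] = [9, 6, 1]
r4 m[φ4→X6] = [7, 7, 2]
r4 m[φ5→X8] = [8, 5, 8]
r4 m[φ6→X6] = [7, 8, 8]
r4 m[φ7→X6] = [1, 1, 2]
r4 m[X15→φ0] = [1, 1, 1]
r4 m[X2→φ2] = [1, 1, 1]
r4 m[X6→φ1] = [441, 336, 32]
r4 m[X6→φ3] = [62720, 193536, 49152]
r4 m[X6→φ4] = [80640, 165888, 24576]
r4 m[X6→φ6] = [80640, 145152, 6144]
r4 m[X6→φ7] = [564480, 1161216, 24576]
r4 m[X8→φ0] = [70560, 44100, 193536]
r4 m[X8→φ1] = [320, 180, 384]
r4 m[X8→φ2] = [112896, 99225, 145152]
r4 m[X8→φ5] = [70560, 79380, 145152]
r5 m[φ0→X15] = [967680, 352800, 1161216]
r5 m[φ0→X8] = [8, 9, 6]
r5 m[φ1→X6] = [1280, 3456, 1536]
r5 m[φ1→X8] = [1764, 2205, 3024]
r5 m[φ2→X2] = [1161216, 580608, 396900]
r5 m[φ2→X8] = [5, 4, 8]
r5 m[φ3→X6] = [9, 6, 1]
r5 m[φ4→X6] = [7, 7, 2]
r5 m[φ5→X8] = [8, 5, 8]
r5 m[φ6→X6] = [7, 8, 8]
r5 m[φ7→X6] = [1, 1, 2]
r5 m[X15→φ0] = [1, 1, 1]
r5 m[X2→φ2] = [1, 1, 1]
r5 m[X6→φ1] = [441, 336, 32]
r5 m[X6→φ3] = [62720, 193536, 49152]
r5 m[X6→φ4] = [80640, 165888, 24576]
r5 m[X6→φ6] = [80640, 145152, 6144]
r5 m[X6→φ7] = [564480, 1161216, 24576]
r5 m[X8→φ0] = [70560, 44100, 193536]
r5 m[X8→φ1] = [320, 180, 384]
r5 m[X8→φ2] = [112896, 99225, 145152]
r5 m[X8→φ5] = [70560, 79380, 145152]
r6 m[φ0→X15] = [967680, 352800, 1161216]
r6 m[φ0→X8] = [8, 9, 6]
r6 m[φ1→X6] = [1280, 3456, 1536]
r6 m[φ1→X8] = [1764, 2205, 3024]
r6 m[φ2→X2] = [1161216, 580608, 396900]
r6 m[φ2→X8] = [5, 4, 8]
r6 m[φ3→X6] = [9, 6, 1]
r6 m[φ4→X6] = [7, 7, 2]
r6 m[φ5→X8] = [8, 5, 8]
r6 m[φ6→X6] = [7, 8, 8]
r6 m[φ7→X6] = [1, 1, 2]
r6 m[X15→φ0] = [1, 1, 1]
r6 m[X2→φ2] = [1, 1, 1]
r6 m[X6→φ1] = [441, 336, 32]
r6 m[X6→φ3] = [62720, 193536, 49152]
r6 m[X6→φ4] = [80640, 165888, 24576]
r6 m[X6→φ6] = [80640, 145152, 6144]
r6 m[X6→φ7] = [564480, 1161216, 24576]
r6 m[X8→φ0] = [70560, 44100, 193536]
r6 m[X8→φ1] = [320, 180, 384]
r6 m[X8→φ2] = [112896, 99225, 145152]
r6 m[X8→φ5] = [70560, 79380, 145152]
fixed point reached at round 6
b[X15] = ⊗ incoming = [967680, 352800, 1161216]

b[X15] = [967680, 352800, 1161216]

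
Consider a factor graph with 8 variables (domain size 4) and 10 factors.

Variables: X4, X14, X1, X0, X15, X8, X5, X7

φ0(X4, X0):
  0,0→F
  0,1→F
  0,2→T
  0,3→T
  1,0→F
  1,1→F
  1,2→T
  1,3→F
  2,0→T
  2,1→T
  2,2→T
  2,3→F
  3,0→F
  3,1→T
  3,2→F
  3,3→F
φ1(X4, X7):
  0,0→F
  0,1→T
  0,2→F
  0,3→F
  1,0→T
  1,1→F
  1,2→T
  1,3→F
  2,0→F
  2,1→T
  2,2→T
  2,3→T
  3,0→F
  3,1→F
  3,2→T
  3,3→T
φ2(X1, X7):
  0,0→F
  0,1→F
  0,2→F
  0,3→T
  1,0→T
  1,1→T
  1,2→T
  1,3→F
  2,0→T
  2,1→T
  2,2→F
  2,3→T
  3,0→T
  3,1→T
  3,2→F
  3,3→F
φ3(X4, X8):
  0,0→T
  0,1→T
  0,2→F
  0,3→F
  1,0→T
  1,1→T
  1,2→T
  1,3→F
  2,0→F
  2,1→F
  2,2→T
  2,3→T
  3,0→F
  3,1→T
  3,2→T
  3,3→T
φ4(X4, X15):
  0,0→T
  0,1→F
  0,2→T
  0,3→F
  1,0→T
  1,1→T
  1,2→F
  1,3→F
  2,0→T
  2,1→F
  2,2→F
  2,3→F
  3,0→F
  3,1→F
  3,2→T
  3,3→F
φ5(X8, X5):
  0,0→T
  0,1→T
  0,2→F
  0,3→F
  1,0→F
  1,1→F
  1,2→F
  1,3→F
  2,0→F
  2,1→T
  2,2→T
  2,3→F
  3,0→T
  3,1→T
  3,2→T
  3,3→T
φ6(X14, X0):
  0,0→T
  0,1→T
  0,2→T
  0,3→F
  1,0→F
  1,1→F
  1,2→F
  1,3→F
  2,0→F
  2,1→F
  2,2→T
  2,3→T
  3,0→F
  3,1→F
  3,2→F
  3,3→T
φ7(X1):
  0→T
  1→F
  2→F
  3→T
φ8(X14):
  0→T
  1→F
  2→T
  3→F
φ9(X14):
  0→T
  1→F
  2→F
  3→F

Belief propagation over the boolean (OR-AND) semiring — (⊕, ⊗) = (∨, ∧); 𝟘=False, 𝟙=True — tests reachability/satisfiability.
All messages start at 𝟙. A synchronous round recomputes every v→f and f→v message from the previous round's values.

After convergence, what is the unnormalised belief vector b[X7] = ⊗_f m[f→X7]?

b[X7] = [T, T, F, T]

init: all messages = 𝟙 over 4 values
r1 m[φ0→X4] = [T, T, T, T]
r1 m[φ0→X0] = [T, T, T, T]
r1 m[φ1→X4] = [T, T, T, T]
r1 m[φ1→X7] = [T, T, T, T]
r1 m[φ2→X1] = [T, T, T, T]
r1 m[φ2→X7] = [T, T, T, T]
r1 m[φ3→X4] = [T, T, T, T]
r1 m[φ3→X8] = [T, T, T, T]
r1 m[φ4→X4] = [T, T, T, T]
r1 m[φ4→X15] = [T, T, T, F]
r1 m[φ5→X8] = [T, F, T, T]
r1 m[φ5→X5] = [T, T, T, T]
r1 m[φ6→X14] = [T, F, T, T]
r1 m[φ6→X0] = [T, T, T, T]
r1 m[φ7→X1] = [T, F, F, T]
r1 m[φ8→X14] = [T, F, T, F]
r1 m[φ9→X14] = [T, F, F, F]
r1 m[X4→φ0] = [T, T, T, T]
r1 m[X4→φ1] = [T, T, T, T]
r1 m[X4→φ3] = [T, T, T, T]
r1 m[X4→φ4] = [T, T, T, T]
r1 m[X14→φ6] = [T, T, T, T]
r1 m[X14→φ8] = [T, T, T, T]
r1 m[X14→φ9] = [T, T, T, T]
r1 m[X1→φ2] = [T, T, T, T]
r1 m[X1→φ7] = [T, T, T, T]
r1 m[X0→φ0] = [T, T, T, T]
r1 m[X0→φ6] = [T, T, T, T]
r1 m[X15→φ4] = [T, T, T, T]
r1 m[X8→φ3] = [T, T, T, T]
r1 m[X8→φ5] = [T, T, T, T]
r1 m[X5→φ5] = [T, T, T, T]
r1 m[X7→φ1] = [T, T, T, T]
r1 m[X7→φ2] = [T, T, T, T]
r2 m[φ0→X4] = [T, T, T, T]
r2 m[φ0→X0] = [T, T, T, T]
r2 m[φ1→X4] = [T, T, T, T]
r2 m[φ1→X7] = [T, T, T, T]
r2 m[φ2→X1] = [T, T, T, T]
r2 m[φ2→X7] = [T, T, T, T]
r2 m[φ3→X4] = [T, T, T, T]
r2 m[φ3→X8] = [T, T, T, T]
r2 m[φ4→X4] = [T, T, T, T]
r2 m[φ4→X15] = [T, T, T, F]
r2 m[φ5→X8] = [T, F, T, T]
r2 m[φ5→X5] = [T, T, T, T]
r2 m[φ6→X14] = [T, F, T, T]
r2 m[φ6→X0] = [T, T, T, T]
r2 m[φ7→X1] = [T, F, F, T]
r2 m[φ8→X14] = [T, F, T, F]
r2 m[φ9→X14] = [T, F, F, F]
r2 m[X4→φ0] = [T, T, T, T]
r2 m[X4→φ1] = [T, T, T, T]
r2 m[X4→φ3] = [T, T, T, T]
r2 m[X4→φ4] = [T, T, T, T]
r2 m[X14→φ6] = [T, F, F, F]
r2 m[X14→φ8] = [T, F, F, F]
r2 m[X14→φ9] = [T, F, T, F]
r2 m[X1→φ2] = [T, F, F, T]
r2 m[X1→φ7] = [T, T, T, T]
r2 m[X0→φ0] = [T, T, T, T]
r2 m[X0→φ6] = [T, T, T, T]
r2 m[X15→φ4] = [T, T, T, T]
r2 m[X8→φ3] = [T, F, T, T]
r2 m[X8→φ5] = [T, T, T, T]
r2 m[X5→φ5] = [T, T, T, T]
r2 m[X7→φ1] = [T, T, T, T]
r2 m[X7→φ2] = [T, T, T, T]
r3 m[φ0→X4] = [T, T, T, T]
r3 m[φ0→X0] = [T, T, T, T]
r3 m[φ1→X4] = [T, T, T, T]
r3 m[φ1→X7] = [T, T, T, T]
r3 m[φ2→X1] = [T, T, T, T]
r3 m[φ2→X7] = [T, T, F, T]
r3 m[φ3→X4] = [T, T, T, T]
r3 m[φ3→X8] = [T, T, T, T]
r3 m[φ4→X4] = [T, T, T, T]
r3 m[φ4→X15] = [T, T, T, F]
r3 m[φ5→X8] = [T, F, T, T]
r3 m[φ5→X5] = [T, T, T, T]
r3 m[φ6→X14] = [T, F, T, T]
r3 m[φ6→X0] = [T, T, T, F]
r3 m[φ7→X1] = [T, F, F, T]
r3 m[φ8→X14] = [T, F, T, F]
r3 m[φ9→X14] = [T, F, F, F]
r3 m[X4→φ0] = [T, T, T, T]
r3 m[X4→φ1] = [T, T, T, T]
r3 m[X4→φ3] = [T, T, T, T]
r3 m[X4→φ4] = [T, T, T, T]
r3 m[X14→φ6] = [T, F, F, F]
r3 m[X14→φ8] = [T, F, F, F]
r3 m[X14→φ9] = [T, F, T, F]
r3 m[X1→φ2] = [T, F, F, T]
r3 m[X1→φ7] = [T, T, T, T]
r3 m[X0→φ0] = [T, T, T, T]
r3 m[X0→φ6] = [T, T, T, T]
r3 m[X15→φ4] = [T, T, T, T]
r3 m[X8→φ3] = [T, F, T, T]
r3 m[X8→φ5] = [T, T, T, T]
r3 m[X5→φ5] = [T, T, T, T]
r3 m[X7→φ1] = [T, T, T, T]
r3 m[X7→φ2] = [T, T, T, T]
r4 m[φ0→X4] = [T, T, T, T]
r4 m[φ0→X0] = [T, T, T, T]
r4 m[φ1→X4] = [T, T, T, T]
r4 m[φ1→X7] = [T, T, T, T]
r4 m[φ2→X1] = [T, T, T, T]
r4 m[φ2→X7] = [T, T, F, T]
r4 m[φ3→X4] = [T, T, T, T]
r4 m[φ3→X8] = [T, T, T, T]
r4 m[φ4→X4] = [T, T, T, T]
r4 m[φ4→X15] = [T, T, T, F]
r4 m[φ5→X8] = [T, F, T, T]
r4 m[φ5→X5] = [T, T, T, T]
r4 m[φ6→X14] = [T, F, T, T]
r4 m[φ6→X0] = [T, T, T, F]
r4 m[φ7→X1] = [T, F, F, T]
r4 m[φ8→X14] = [T, F, T, F]
r4 m[φ9→X14] = [T, F, F, F]
r4 m[X4→φ0] = [T, T, T, T]
r4 m[X4→φ1] = [T, T, T, T]
r4 m[X4→φ3] = [T, T, T, T]
r4 m[X4→φ4] = [T, T, T, T]
r4 m[X14→φ6] = [T, F, F, F]
r4 m[X14→φ8] = [T, F, F, F]
r4 m[X14→φ9] = [T, F, T, F]
r4 m[X1→φ2] = [T, F, F, T]
r4 m[X1→φ7] = [T, T, T, T]
r4 m[X0→φ0] = [T, T, T, F]
r4 m[X0→φ6] = [T, T, T, T]
r4 m[X15→φ4] = [T, T, T, T]
r4 m[X8→φ3] = [T, F, T, T]
r4 m[X8→φ5] = [T, T, T, T]
r4 m[X5→φ5] = [T, T, T, T]
r4 m[X7→φ1] = [T, T, F, T]
r4 m[X7→φ2] = [T, T, T, T]
r5 m[φ0→X4] = [T, T, T, T]
r5 m[φ0→X0] = [T, T, T, T]
r5 m[φ1→X4] = [T, T, T, T]
r5 m[φ1→X7] = [T, T, T, T]
r5 m[φ2→X1] = [T, T, T, T]
r5 m[φ2→X7] = [T, T, F, T]
r5 m[φ3→X4] = [T, T, T, T]
r5 m[φ3→X8] = [T, T, T, T]
r5 m[φ4→X4] = [T, T, T, T]
r5 m[φ4→X15] = [T, T, T, F]
r5 m[φ5→X8] = [T, F, T, T]
r5 m[φ5→X5] = [T, T, T, T]
r5 m[φ6→X14] = [T, F, T, T]
r5 m[φ6→X0] = [T, T, T, F]
r5 m[φ7→X1] = [T, F, F, T]
r5 m[φ8→X14] = [T, F, T, F]
r5 m[φ9→X14] = [T, F, F, F]
r5 m[X4→φ0] = [T, T, T, T]
r5 m[X4→φ1] = [T, T, T, T]
r5 m[X4→φ3] = [T, T, T, T]
r5 m[X4→φ4] = [T, T, T, T]
r5 m[X14→φ6] = [T, F, F, F]
r5 m[X14→φ8] = [T, F, F, F]
r5 m[X14→φ9] = [T, F, T, F]
r5 m[X1→φ2] = [T, F, F, T]
r5 m[X1→φ7] = [T, T, T, T]
r5 m[X0→φ0] = [T, T, T, F]
r5 m[X0→φ6] = [T, T, T, T]
r5 m[X15→φ4] = [T, T, T, T]
r5 m[X8→φ3] = [T, F, T, T]
r5 m[X8→φ5] = [T, T, T, T]
r5 m[X5→φ5] = [T, T, T, T]
r5 m[X7→φ1] = [T, T, F, T]
r5 m[X7→φ2] = [T, T, T, T]
fixed point reached at round 5
b[X7] = ⊗ incoming = [T, T, F, T]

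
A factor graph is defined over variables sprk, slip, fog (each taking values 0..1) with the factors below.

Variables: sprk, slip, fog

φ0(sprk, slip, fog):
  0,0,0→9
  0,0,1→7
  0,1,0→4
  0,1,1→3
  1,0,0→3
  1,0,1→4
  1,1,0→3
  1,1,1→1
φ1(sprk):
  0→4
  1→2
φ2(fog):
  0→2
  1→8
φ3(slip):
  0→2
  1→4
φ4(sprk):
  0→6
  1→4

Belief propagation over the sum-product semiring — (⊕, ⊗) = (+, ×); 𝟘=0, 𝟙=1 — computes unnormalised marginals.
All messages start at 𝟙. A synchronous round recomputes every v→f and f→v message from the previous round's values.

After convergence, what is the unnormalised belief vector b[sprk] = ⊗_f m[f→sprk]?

b[sprk] = [6624, 1056]

init: all messages = 𝟙 over 2 values
r1 m[φ0→sprk] = [23, 11]
r1 m[φ0→slip] = [23, 11]
r1 m[φ0→fog] = [19, 15]
r1 m[φ1→sprk] = [4, 2]
r1 m[φ2→fog] = [2, 8]
r1 m[φ3→slip] = [2, 4]
r1 m[φ4→sprk] = [6, 4]
r1 m[sprk→φ0] = [1, 1]
r1 m[sprk→φ1] = [1, 1]
r1 m[sprk→φ4] = [1, 1]
r1 m[slip→φ0] = [1, 1]
r1 m[slip→φ3] = [1, 1]
r1 m[fog→φ0] = [1, 1]
r1 m[fog→φ2] = [1, 1]
r2 m[φ0→sprk] = [23, 11]
r2 m[φ0→slip] = [23, 11]
r2 m[φ0→fog] = [19, 15]
r2 m[φ1→sprk] = [4, 2]
r2 m[φ2→fog] = [2, 8]
r2 m[φ3→slip] = [2, 4]
r2 m[φ4→sprk] = [6, 4]
r2 m[sprk→φ0] = [24, 8]
r2 m[sprk→φ1] = [138, 44]
r2 m[sprk→φ4] = [92, 22]
r2 m[slip→φ0] = [2, 4]
r2 m[slip→φ3] = [23, 11]
r2 m[fog→φ0] = [2, 8]
r2 m[fog→φ2] = [19, 15]
r3 m[φ0→sprk] = [276, 132]
r3 m[φ0→slip] = [2080, 880]
r3 m[φ0→fog] = [960, 720]
r3 m[φ1→sprk] = [4, 2]
r3 m[φ2→fog] = [2, 8]
r3 m[φ3→slip] = [2, 4]
r3 m[φ4→sprk] = [6, 4]
r3 m[sprk→φ0] = [24, 8]
r3 m[sprk→φ1] = [138, 44]
r3 m[sprk→φ4] = [92, 22]
r3 m[slip→φ0] = [2, 4]
r3 m[slip→φ3] = [23, 11]
r3 m[fog→φ0] = [2, 8]
r3 m[fog→φ2] = [19, 15]
r4 m[φ0→sprk] = [276, 132]
r4 m[φ0→slip] = [2080, 880]
r4 m[φ0→fog] = [960, 720]
r4 m[φ1→sprk] = [4, 2]
r4 m[φ2→fog] = [2, 8]
r4 m[φ3→slip] = [2, 4]
r4 m[φ4→sprk] = [6, 4]
r4 m[sprk→φ0] = [24, 8]
r4 m[sprk→φ1] = [1656, 528]
r4 m[sprk→φ4] = [1104, 264]
r4 m[slip→φ0] = [2, 4]
r4 m[slip→φ3] = [2080, 880]
r4 m[fog→φ0] = [2, 8]
r4 m[fog→φ2] = [960, 720]
r5 m[φ0→sprk] = [276, 132]
r5 m[φ0→slip] = [2080, 880]
r5 m[φ0→fog] = [960, 720]
r5 m[φ1→sprk] = [4, 2]
r5 m[φ2→fog] = [2, 8]
r5 m[φ3→slip] = [2, 4]
r5 m[φ4→sprk] = [6, 4]
r5 m[sprk→φ0] = [24, 8]
r5 m[sprk→φ1] = [1656, 528]
r5 m[sprk→φ4] = [1104, 264]
r5 m[slip→φ0] = [2, 4]
r5 m[slip→φ3] = [2080, 880]
r5 m[fog→φ0] = [2, 8]
r5 m[fog→φ2] = [960, 720]
fixed point reached at round 5
b[sprk] = ⊗ incoming = [6624, 1056]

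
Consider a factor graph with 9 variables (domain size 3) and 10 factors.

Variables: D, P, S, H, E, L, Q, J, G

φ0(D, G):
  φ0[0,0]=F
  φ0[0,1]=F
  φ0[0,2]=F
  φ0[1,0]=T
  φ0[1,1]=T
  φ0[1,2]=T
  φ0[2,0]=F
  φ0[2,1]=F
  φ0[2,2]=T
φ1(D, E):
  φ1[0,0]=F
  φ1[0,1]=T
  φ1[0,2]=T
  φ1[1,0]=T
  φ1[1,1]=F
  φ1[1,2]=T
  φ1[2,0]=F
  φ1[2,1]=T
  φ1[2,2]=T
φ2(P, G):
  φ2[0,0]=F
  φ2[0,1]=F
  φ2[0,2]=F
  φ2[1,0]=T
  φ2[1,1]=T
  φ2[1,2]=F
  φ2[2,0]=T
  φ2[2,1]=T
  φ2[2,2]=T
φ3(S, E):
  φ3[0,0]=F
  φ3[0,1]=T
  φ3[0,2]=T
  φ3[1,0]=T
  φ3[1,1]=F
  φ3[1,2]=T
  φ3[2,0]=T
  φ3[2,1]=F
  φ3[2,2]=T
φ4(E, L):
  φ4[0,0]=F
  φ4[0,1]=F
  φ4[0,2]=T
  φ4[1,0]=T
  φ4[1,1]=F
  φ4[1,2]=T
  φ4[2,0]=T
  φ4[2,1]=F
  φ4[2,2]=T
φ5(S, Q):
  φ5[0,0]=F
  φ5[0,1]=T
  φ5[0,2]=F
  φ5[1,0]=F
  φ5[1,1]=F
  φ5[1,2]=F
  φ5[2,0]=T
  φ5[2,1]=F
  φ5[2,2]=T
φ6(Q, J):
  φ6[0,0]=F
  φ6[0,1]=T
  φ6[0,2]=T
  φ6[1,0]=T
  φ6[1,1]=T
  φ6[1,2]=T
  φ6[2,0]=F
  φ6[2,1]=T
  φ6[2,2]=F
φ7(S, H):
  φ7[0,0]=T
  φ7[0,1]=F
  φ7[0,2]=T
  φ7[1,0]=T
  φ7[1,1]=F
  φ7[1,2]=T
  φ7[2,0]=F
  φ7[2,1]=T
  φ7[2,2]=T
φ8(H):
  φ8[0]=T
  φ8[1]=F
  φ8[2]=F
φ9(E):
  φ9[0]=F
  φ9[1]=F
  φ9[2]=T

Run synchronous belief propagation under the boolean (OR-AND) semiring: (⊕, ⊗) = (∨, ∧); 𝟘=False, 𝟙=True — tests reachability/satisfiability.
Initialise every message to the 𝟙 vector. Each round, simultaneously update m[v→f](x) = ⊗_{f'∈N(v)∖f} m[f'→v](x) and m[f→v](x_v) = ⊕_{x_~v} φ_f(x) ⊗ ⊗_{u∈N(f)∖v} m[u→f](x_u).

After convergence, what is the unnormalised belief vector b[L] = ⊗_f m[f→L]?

init: all messages = 𝟙 over 3 values
r1 m[φ0→D] = [F, T, T]
r1 m[φ0→G] = [T, T, T]
r1 m[φ1→D] = [T, T, T]
r1 m[φ1→E] = [T, T, T]
r1 m[φ2→P] = [F, T, T]
r1 m[φ2→G] = [T, T, T]
r1 m[φ3→S] = [T, T, T]
r1 m[φ3→E] = [T, T, T]
r1 m[φ4→E] = [T, T, T]
r1 m[φ4→L] = [T, F, T]
r1 m[φ5→S] = [T, F, T]
r1 m[φ5→Q] = [T, T, T]
r1 m[φ6→Q] = [T, T, T]
r1 m[φ6→J] = [T, T, T]
r1 m[φ7→S] = [T, T, T]
r1 m[φ7→H] = [T, T, T]
r1 m[φ8→H] = [T, F, F]
r1 m[φ9→E] = [F, F, T]
r1 m[D→φ0] = [T, T, T]
r1 m[D→φ1] = [T, T, T]
r1 m[P→φ2] = [T, T, T]
r1 m[S→φ3] = [T, T, T]
r1 m[S→φ5] = [T, T, T]
r1 m[S→φ7] = [T, T, T]
r1 m[H→φ7] = [T, T, T]
r1 m[H→φ8] = [T, T, T]
r1 m[E→φ1] = [T, T, T]
r1 m[E→φ3] = [T, T, T]
r1 m[E→φ4] = [T, T, T]
r1 m[E→φ9] = [T, T, T]
r1 m[L→φ4] = [T, T, T]
r1 m[Q→φ5] = [T, T, T]
r1 m[Q→φ6] = [T, T, T]
r1 m[J→φ6] = [T, T, T]
r1 m[G→φ0] = [T, T, T]
r1 m[G→φ2] = [T, T, T]
r2 m[φ0→D] = [F, T, T]
r2 m[φ0→G] = [T, T, T]
r2 m[φ1→D] = [T, T, T]
r2 m[φ1→E] = [T, T, T]
r2 m[φ2→P] = [F, T, T]
r2 m[φ2→G] = [T, T, T]
r2 m[φ3→S] = [T, T, T]
r2 m[φ3→E] = [T, T, T]
r2 m[φ4→E] = [T, T, T]
r2 m[φ4→L] = [T, F, T]
r2 m[φ5→S] = [T, F, T]
r2 m[φ5→Q] = [T, T, T]
r2 m[φ6→Q] = [T, T, T]
r2 m[φ6→J] = [T, T, T]
r2 m[φ7→S] = [T, T, T]
r2 m[φ7→H] = [T, T, T]
r2 m[φ8→H] = [T, F, F]
r2 m[φ9→E] = [F, F, T]
r2 m[D→φ0] = [T, T, T]
r2 m[D→φ1] = [F, T, T]
r2 m[P→φ2] = [T, T, T]
r2 m[S→φ3] = [T, F, T]
r2 m[S→φ5] = [T, T, T]
r2 m[S→φ7] = [T, F, T]
r2 m[H→φ7] = [T, F, F]
r2 m[H→φ8] = [T, T, T]
r2 m[E→φ1] = [F, F, T]
r2 m[E→φ3] = [F, F, T]
r2 m[E→φ4] = [F, F, T]
r2 m[E→φ9] = [T, T, T]
r2 m[L→φ4] = [T, T, T]
r2 m[Q→φ5] = [T, T, T]
r2 m[Q→φ6] = [T, T, T]
r2 m[J→φ6] = [T, T, T]
r2 m[G→φ0] = [T, T, T]
r2 m[G→φ2] = [T, T, T]
r3 m[φ0→D] = [F, T, T]
r3 m[φ0→G] = [T, T, T]
r3 m[φ1→D] = [T, T, T]
r3 m[φ1→E] = [T, T, T]
r3 m[φ2→P] = [F, T, T]
r3 m[φ2→G] = [T, T, T]
r3 m[φ3→S] = [T, T, T]
r3 m[φ3→E] = [T, T, T]
r3 m[φ4→E] = [T, T, T]
r3 m[φ4→L] = [T, F, T]
r3 m[φ5→S] = [T, F, T]
r3 m[φ5→Q] = [T, T, T]
r3 m[φ6→Q] = [T, T, T]
r3 m[φ6→J] = [T, T, T]
r3 m[φ7→S] = [T, T, F]
r3 m[φ7→H] = [T, T, T]
r3 m[φ8→H] = [T, F, F]
r3 m[φ9→E] = [F, F, T]
r3 m[D→φ0] = [T, T, T]
r3 m[D→φ1] = [F, T, T]
r3 m[P→φ2] = [T, T, T]
r3 m[S→φ3] = [T, F, T]
r3 m[S→φ5] = [T, T, T]
r3 m[S→φ7] = [T, F, T]
r3 m[H→φ7] = [T, F, F]
r3 m[H→φ8] = [T, T, T]
r3 m[E→φ1] = [F, F, T]
r3 m[E→φ3] = [F, F, T]
r3 m[E→φ4] = [F, F, T]
r3 m[E→φ9] = [T, T, T]
r3 m[L→φ4] = [T, T, T]
r3 m[Q→φ5] = [T, T, T]
r3 m[Q→φ6] = [T, T, T]
r3 m[J→φ6] = [T, T, T]
r3 m[G→φ0] = [T, T, T]
r3 m[G→φ2] = [T, T, T]
r4 m[φ0→D] = [F, T, T]
r4 m[φ0→G] = [T, T, T]
r4 m[φ1→D] = [T, T, T]
r4 m[φ1→E] = [T, T, T]
r4 m[φ2→P] = [F, T, T]
r4 m[φ2→G] = [T, T, T]
r4 m[φ3→S] = [T, T, T]
r4 m[φ3→E] = [T, T, T]
r4 m[φ4→E] = [T, T, T]
r4 m[φ4→L] = [T, F, T]
r4 m[φ5→S] = [T, F, T]
r4 m[φ5→Q] = [T, T, T]
r4 m[φ6→Q] = [T, T, T]
r4 m[φ6→J] = [T, T, T]
r4 m[φ7→S] = [T, T, F]
r4 m[φ7→H] = [T, T, T]
r4 m[φ8→H] = [T, F, F]
r4 m[φ9→E] = [F, F, T]
r4 m[D→φ0] = [T, T, T]
r4 m[D→φ1] = [F, T, T]
r4 m[P→φ2] = [T, T, T]
r4 m[S→φ3] = [T, F, F]
r4 m[S→φ5] = [T, T, F]
r4 m[S→φ7] = [T, F, T]
r4 m[H→φ7] = [T, F, F]
r4 m[H→φ8] = [T, T, T]
r4 m[E→φ1] = [F, F, T]
r4 m[E→φ3] = [F, F, T]
r4 m[E→φ4] = [F, F, T]
r4 m[E→φ9] = [T, T, T]
r4 m[L→φ4] = [T, T, T]
r4 m[Q→φ5] = [T, T, T]
r4 m[Q→φ6] = [T, T, T]
r4 m[J→φ6] = [T, T, T]
r4 m[G→φ0] = [T, T, T]
r4 m[G→φ2] = [T, T, T]
r5 m[φ0→D] = [F, T, T]
r5 m[φ0→G] = [T, T, T]
r5 m[φ1→D] = [T, T, T]
r5 m[φ1→E] = [T, T, T]
r5 m[φ2→P] = [F, T, T]
r5 m[φ2→G] = [T, T, T]
r5 m[φ3→S] = [T, T, T]
r5 m[φ3→E] = [F, T, T]
r5 m[φ4→E] = [T, T, T]
r5 m[φ4→L] = [T, F, T]
r5 m[φ5→S] = [T, F, T]
r5 m[φ5→Q] = [F, T, F]
r5 m[φ6→Q] = [T, T, T]
r5 m[φ6→J] = [T, T, T]
r5 m[φ7→S] = [T, T, F]
r5 m[φ7→H] = [T, T, T]
r5 m[φ8→H] = [T, F, F]
r5 m[φ9→E] = [F, F, T]
r5 m[D→φ0] = [T, T, T]
r5 m[D→φ1] = [F, T, T]
r5 m[P→φ2] = [T, T, T]
r5 m[S→φ3] = [T, F, F]
r5 m[S→φ5] = [T, T, F]
r5 m[S→φ7] = [T, F, T]
r5 m[H→φ7] = [T, F, F]
r5 m[H→φ8] = [T, T, T]
r5 m[E→φ1] = [F, F, T]
r5 m[E→φ3] = [F, F, T]
r5 m[E→φ4] = [F, F, T]
r5 m[E→φ9] = [T, T, T]
r5 m[L→φ4] = [T, T, T]
r5 m[Q→φ5] = [T, T, T]
r5 m[Q→φ6] = [T, T, T]
r5 m[J→φ6] = [T, T, T]
r5 m[G→φ0] = [T, T, T]
r5 m[G→φ2] = [T, T, T]
r6 m[φ0→D] = [F, T, T]
r6 m[φ0→G] = [T, T, T]
r6 m[φ1→D] = [T, T, T]
r6 m[φ1→E] = [T, T, T]
r6 m[φ2→P] = [F, T, T]
r6 m[φ2→G] = [T, T, T]
r6 m[φ3→S] = [T, T, T]
r6 m[φ3→E] = [F, T, T]
r6 m[φ4→E] = [T, T, T]
r6 m[φ4→L] = [T, F, T]
r6 m[φ5→S] = [T, F, T]
r6 m[φ5→Q] = [F, T, F]
r6 m[φ6→Q] = [T, T, T]
r6 m[φ6→J] = [T, T, T]
r6 m[φ7→S] = [T, T, F]
r6 m[φ7→H] = [T, T, T]
r6 m[φ8→H] = [T, F, F]
r6 m[φ9→E] = [F, F, T]
r6 m[D→φ0] = [T, T, T]
r6 m[D→φ1] = [F, T, T]
r6 m[P→φ2] = [T, T, T]
r6 m[S→φ3] = [T, F, F]
r6 m[S→φ5] = [T, T, F]
r6 m[S→φ7] = [T, F, T]
r6 m[H→φ7] = [T, F, F]
r6 m[H→φ8] = [T, T, T]
r6 m[E→φ1] = [F, F, T]
r6 m[E→φ3] = [F, F, T]
r6 m[E→φ4] = [F, F, T]
r6 m[E→φ9] = [F, T, T]
r6 m[L→φ4] = [T, T, T]
r6 m[Q→φ5] = [T, T, T]
r6 m[Q→φ6] = [F, T, F]
r6 m[J→φ6] = [T, T, T]
r6 m[G→φ0] = [T, T, T]
r6 m[G→φ2] = [T, T, T]
r7 m[φ0→D] = [F, T, T]
r7 m[φ0→G] = [T, T, T]
r7 m[φ1→D] = [T, T, T]
r7 m[φ1→E] = [T, T, T]
r7 m[φ2→P] = [F, T, T]
r7 m[φ2→G] = [T, T, T]
r7 m[φ3→S] = [T, T, T]
r7 m[φ3→E] = [F, T, T]
r7 m[φ4→E] = [T, T, T]
r7 m[φ4→L] = [T, F, T]
r7 m[φ5→S] = [T, F, T]
r7 m[φ5→Q] = [F, T, F]
r7 m[φ6→Q] = [T, T, T]
r7 m[φ6→J] = [T, T, T]
r7 m[φ7→S] = [T, T, F]
r7 m[φ7→H] = [T, T, T]
r7 m[φ8→H] = [T, F, F]
r7 m[φ9→E] = [F, F, T]
r7 m[D→φ0] = [T, T, T]
r7 m[D→φ1] = [F, T, T]
r7 m[P→φ2] = [T, T, T]
r7 m[S→φ3] = [T, F, F]
r7 m[S→φ5] = [T, T, F]
r7 m[S→φ7] = [T, F, T]
r7 m[H→φ7] = [T, F, F]
r7 m[H→φ8] = [T, T, T]
r7 m[E→φ1] = [F, F, T]
r7 m[E→φ3] = [F, F, T]
r7 m[E→φ4] = [F, F, T]
r7 m[E→φ9] = [F, T, T]
r7 m[L→φ4] = [T, T, T]
r7 m[Q→φ5] = [T, T, T]
r7 m[Q→φ6] = [F, T, F]
r7 m[J→φ6] = [T, T, T]
r7 m[G→φ0] = [T, T, T]
r7 m[G→φ2] = [T, T, T]
fixed point reached at round 7
b[L] = ⊗ incoming = [T, F, T]

b[L] = [T, F, T]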